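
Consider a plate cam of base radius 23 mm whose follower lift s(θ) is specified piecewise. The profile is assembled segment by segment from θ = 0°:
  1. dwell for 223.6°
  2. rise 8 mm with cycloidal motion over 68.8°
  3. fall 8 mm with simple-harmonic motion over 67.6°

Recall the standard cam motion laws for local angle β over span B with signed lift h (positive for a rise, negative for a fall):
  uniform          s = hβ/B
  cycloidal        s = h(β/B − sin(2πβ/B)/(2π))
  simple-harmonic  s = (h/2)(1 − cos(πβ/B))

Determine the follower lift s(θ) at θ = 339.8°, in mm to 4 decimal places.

seg 1 [0°–223.6°] dwell: s stays 0.0000
seg 2 [223.6°–292.4°] cycloidal, h=8: full span → s += 8 → s = 8.0000
seg 3 [292.4°–360°] simple-harmonic, h=-8: θ=339.8° here. β=47.4, B=67.6. -8/2·(1 − cos(π·0.7012)) = -6.3632 → s = 1.6368

1.6368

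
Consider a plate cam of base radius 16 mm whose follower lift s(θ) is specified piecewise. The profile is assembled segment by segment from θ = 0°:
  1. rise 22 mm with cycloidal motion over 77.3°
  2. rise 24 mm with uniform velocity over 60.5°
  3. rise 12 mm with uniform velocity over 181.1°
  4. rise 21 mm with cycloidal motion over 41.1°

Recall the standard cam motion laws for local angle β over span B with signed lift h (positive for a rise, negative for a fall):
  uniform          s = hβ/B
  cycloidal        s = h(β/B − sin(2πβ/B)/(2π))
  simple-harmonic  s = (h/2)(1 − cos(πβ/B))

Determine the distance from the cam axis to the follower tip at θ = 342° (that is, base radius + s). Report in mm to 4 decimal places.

seg 1 [0°–77.3°] cycloidal, h=22: full span → s += 22 → s = 22.0000
seg 2 [77.3°–137.8°] uniform, h=24: full span → s += 24 → s = 46.0000
seg 3 [137.8°–318.9°] uniform, h=12: full span → s += 12 → s = 58.0000
seg 4 [318.9°–360°] cycloidal, h=21: θ=342° here. β=23.1, B=41.1. 21·(0.5620 − sin(2π·0.5620)/(2π)) = 13.0731 → s = 71.0731
radial distance = base radius + s = 16 + 71.0731 = 87.0731

87.0731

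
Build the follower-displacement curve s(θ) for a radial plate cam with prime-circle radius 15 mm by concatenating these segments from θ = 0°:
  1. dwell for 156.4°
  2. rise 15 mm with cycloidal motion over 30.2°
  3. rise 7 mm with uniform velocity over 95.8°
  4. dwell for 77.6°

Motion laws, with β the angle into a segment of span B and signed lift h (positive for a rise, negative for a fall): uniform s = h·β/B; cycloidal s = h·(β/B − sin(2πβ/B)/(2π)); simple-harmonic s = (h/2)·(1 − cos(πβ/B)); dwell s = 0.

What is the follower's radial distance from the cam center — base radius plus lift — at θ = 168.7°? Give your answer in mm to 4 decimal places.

seg 1 [0°–156.4°] dwell: s stays 0.0000
seg 2 [156.4°–186.6°] cycloidal, h=15: θ=168.7° here. β=12.3, B=30.2. 15·(0.4073 − sin(2π·0.4073)/(2π)) = 4.7959 → s = 4.7959
radial distance = base radius + s = 15 + 4.7959 = 19.7959

19.7959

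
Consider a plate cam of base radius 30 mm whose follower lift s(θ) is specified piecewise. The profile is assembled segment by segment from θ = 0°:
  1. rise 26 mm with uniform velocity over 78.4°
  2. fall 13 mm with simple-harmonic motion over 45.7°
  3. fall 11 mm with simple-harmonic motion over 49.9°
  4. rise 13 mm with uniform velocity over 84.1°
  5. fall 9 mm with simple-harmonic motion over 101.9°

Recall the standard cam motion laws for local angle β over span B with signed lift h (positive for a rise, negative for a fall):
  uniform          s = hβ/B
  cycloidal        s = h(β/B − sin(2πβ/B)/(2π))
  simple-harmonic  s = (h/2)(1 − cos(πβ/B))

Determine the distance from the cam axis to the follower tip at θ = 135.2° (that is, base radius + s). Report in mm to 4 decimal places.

seg 1 [0°–78.4°] uniform, h=26: full span → s += 26 → s = 26.0000
seg 2 [78.4°–124.1°] simple-harmonic, h=-13: full span → s += -13 → s = 13.0000
seg 3 [124.1°–174°] simple-harmonic, h=-11: θ=135.2° here. β=11.1, B=49.9. -11/2·(1 − cos(π·0.2224)) = -1.2892 → s = 11.7108
radial distance = base radius + s = 30 + 11.7108 = 41.7108

41.7108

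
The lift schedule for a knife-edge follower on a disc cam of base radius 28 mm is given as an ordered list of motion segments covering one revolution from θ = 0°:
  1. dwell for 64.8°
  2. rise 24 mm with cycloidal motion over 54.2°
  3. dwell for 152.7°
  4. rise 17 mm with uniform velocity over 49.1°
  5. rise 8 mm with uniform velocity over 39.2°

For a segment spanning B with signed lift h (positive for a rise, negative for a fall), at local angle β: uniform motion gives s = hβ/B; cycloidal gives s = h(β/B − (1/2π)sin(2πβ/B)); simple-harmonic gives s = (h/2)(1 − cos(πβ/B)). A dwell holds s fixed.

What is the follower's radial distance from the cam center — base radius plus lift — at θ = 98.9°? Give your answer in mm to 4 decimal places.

seg 1 [0°–64.8°] dwell: s stays 0.0000
seg 2 [64.8°–119°] cycloidal, h=24: θ=98.9° here. β=34.1, B=54.2. 24·(0.6292 − sin(2π·0.6292)/(2π)) = 17.8701 → s = 17.8701
radial distance = base radius + s = 28 + 17.8701 = 45.8701

45.8701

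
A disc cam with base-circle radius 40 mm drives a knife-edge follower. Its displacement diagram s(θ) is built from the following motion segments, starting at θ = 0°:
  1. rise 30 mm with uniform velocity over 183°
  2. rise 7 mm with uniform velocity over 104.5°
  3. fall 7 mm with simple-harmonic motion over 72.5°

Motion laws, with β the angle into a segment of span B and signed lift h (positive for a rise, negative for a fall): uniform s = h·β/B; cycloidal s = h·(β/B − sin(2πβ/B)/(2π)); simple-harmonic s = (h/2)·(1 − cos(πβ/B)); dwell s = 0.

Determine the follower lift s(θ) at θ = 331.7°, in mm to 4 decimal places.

seg 1 [0°–183°] uniform, h=30: full span → s += 30 → s = 30.0000
seg 2 [183°–287.5°] uniform, h=7: full span → s += 7 → s = 37.0000
seg 3 [287.5°–360°] simple-harmonic, h=-7: θ=331.7° here. β=44.2, B=72.5. -7/2·(1 − cos(π·0.6097)) = -4.6820 → s = 32.3180

32.3180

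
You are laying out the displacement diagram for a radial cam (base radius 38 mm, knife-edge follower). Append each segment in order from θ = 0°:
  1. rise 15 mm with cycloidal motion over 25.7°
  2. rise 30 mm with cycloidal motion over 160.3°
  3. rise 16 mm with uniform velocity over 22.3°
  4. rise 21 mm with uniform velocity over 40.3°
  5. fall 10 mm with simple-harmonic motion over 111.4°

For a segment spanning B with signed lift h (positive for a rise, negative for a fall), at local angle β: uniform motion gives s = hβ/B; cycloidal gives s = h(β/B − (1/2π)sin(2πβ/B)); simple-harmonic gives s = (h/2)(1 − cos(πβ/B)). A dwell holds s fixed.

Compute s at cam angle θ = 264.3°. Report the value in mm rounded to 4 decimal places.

seg 1 [0°–25.7°] cycloidal, h=15: full span → s += 15 → s = 15.0000
seg 2 [25.7°–186°] cycloidal, h=30: full span → s += 30 → s = 45.0000
seg 3 [186°–208.3°] uniform, h=16: full span → s += 16 → s = 61.0000
seg 4 [208.3°–248.6°] uniform, h=21: full span → s += 21 → s = 82.0000
seg 5 [248.6°–360°] simple-harmonic, h=-10: θ=264.3° here. β=15.7, B=111.4. -10/2·(1 − cos(π·0.1409)) = -0.4821 → s = 81.5179

81.5179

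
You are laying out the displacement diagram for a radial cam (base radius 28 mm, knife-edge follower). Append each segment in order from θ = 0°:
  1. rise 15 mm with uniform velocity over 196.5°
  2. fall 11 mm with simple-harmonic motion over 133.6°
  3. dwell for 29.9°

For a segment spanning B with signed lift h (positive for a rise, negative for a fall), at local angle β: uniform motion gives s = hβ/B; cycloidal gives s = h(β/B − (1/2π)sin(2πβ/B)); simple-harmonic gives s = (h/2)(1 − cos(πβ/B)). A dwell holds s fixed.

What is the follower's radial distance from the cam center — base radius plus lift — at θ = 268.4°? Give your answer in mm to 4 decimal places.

seg 1 [0°–196.5°] uniform, h=15: full span → s += 15 → s = 15.0000
seg 2 [196.5°–330.1°] simple-harmonic, h=-11: θ=268.4° here. β=71.9, B=133.6. -11/2·(1 − cos(π·0.5382)) = -6.1580 → s = 8.8420
radial distance = base radius + s = 28 + 8.8420 = 36.8420

36.8420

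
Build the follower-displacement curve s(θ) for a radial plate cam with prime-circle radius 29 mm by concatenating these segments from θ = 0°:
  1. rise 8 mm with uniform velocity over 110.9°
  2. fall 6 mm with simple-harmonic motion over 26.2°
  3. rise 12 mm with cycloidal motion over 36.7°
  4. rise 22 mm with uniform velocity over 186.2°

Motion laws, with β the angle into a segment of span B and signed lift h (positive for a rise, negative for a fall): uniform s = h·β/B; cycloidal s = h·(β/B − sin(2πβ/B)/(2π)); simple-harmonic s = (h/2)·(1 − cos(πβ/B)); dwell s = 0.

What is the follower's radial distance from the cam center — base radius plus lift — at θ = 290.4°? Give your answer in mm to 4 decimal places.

seg 1 [0°–110.9°] uniform, h=8: full span → s += 8 → s = 8.0000
seg 2 [110.9°–137.1°] simple-harmonic, h=-6: full span → s += -6 → s = 2.0000
seg 3 [137.1°–173.8°] cycloidal, h=12: full span → s += 12 → s = 14.0000
seg 4 [173.8°–360°] uniform, h=22: θ=290.4° here. β=116.6, B=186.2. 22·116.6/186.2 = 13.7766 → s = 27.7766
radial distance = base radius + s = 29 + 27.7766 = 56.7766

56.7766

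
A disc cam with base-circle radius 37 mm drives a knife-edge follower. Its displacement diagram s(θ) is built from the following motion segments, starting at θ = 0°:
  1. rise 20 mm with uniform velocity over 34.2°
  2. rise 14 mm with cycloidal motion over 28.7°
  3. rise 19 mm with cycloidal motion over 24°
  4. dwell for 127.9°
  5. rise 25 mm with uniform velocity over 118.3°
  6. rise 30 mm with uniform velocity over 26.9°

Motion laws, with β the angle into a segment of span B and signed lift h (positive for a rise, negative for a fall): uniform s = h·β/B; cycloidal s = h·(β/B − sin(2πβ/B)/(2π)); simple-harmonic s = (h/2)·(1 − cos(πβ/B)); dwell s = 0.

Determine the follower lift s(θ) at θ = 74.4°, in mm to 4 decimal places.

seg 1 [0°–34.2°] uniform, h=20: full span → s += 20 → s = 20.0000
seg 2 [34.2°–62.9°] cycloidal, h=14: full span → s += 14 → s = 34.0000
seg 3 [62.9°–86.9°] cycloidal, h=19: θ=74.4° here. β=11.5, B=24. 19·(0.4792 − sin(2π·0.4792)/(2π)) = 8.7095 → s = 42.7095

42.7095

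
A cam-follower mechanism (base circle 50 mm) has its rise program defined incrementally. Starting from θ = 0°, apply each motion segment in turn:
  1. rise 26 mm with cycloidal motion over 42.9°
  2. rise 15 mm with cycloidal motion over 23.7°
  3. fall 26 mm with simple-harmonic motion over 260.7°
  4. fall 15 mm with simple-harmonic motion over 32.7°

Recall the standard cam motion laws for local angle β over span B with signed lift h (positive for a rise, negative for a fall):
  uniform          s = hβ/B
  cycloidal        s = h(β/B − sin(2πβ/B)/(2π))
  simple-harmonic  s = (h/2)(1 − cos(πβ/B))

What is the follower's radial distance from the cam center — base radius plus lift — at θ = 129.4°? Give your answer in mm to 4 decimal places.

seg 1 [0°–42.9°] cycloidal, h=26: full span → s += 26 → s = 26.0000
seg 2 [42.9°–66.6°] cycloidal, h=15: full span → s += 15 → s = 41.0000
seg 3 [66.6°–327.3°] simple-harmonic, h=-26: θ=129.4° here. β=62.8, B=260.7. -26/2·(1 − cos(π·0.2409)) = -3.5483 → s = 37.4517
radial distance = base radius + s = 50 + 37.4517 = 87.4517

87.4517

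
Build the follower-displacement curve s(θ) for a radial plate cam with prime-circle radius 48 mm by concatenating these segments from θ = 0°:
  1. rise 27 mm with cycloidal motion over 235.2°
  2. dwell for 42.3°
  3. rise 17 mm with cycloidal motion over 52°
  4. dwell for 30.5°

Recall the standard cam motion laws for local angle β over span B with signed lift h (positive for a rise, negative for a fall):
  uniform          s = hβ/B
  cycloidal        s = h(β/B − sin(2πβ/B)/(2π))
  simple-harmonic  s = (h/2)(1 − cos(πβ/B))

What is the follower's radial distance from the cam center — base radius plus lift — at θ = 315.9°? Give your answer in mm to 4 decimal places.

seg 1 [0°–235.2°] cycloidal, h=27: full span → s += 27 → s = 27.0000
seg 2 [235.2°–277.5°] dwell: s stays 27.0000
seg 3 [277.5°–329.5°] cycloidal, h=17: θ=315.9° here. β=38.4, B=52. 17·(0.7385 − sin(2π·0.7385)/(2π)) = 15.2524 → s = 42.2524
radial distance = base radius + s = 48 + 42.2524 = 90.2524

90.2524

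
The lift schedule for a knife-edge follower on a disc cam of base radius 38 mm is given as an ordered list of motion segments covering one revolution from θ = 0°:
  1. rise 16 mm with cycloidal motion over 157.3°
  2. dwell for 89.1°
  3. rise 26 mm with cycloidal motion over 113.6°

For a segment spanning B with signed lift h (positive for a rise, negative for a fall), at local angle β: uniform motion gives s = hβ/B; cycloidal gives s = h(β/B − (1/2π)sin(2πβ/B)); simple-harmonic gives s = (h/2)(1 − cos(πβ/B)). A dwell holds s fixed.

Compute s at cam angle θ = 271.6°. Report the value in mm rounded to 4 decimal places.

seg 1 [0°–157.3°] cycloidal, h=16: full span → s += 16 → s = 16.0000
seg 2 [157.3°–246.4°] dwell: s stays 16.0000
seg 3 [246.4°–360°] cycloidal, h=26: θ=271.6° here. β=25.2, B=113.6. 26·(0.2218 − sin(2π·0.2218)/(2π)) = 1.6942 → s = 17.6942

17.6942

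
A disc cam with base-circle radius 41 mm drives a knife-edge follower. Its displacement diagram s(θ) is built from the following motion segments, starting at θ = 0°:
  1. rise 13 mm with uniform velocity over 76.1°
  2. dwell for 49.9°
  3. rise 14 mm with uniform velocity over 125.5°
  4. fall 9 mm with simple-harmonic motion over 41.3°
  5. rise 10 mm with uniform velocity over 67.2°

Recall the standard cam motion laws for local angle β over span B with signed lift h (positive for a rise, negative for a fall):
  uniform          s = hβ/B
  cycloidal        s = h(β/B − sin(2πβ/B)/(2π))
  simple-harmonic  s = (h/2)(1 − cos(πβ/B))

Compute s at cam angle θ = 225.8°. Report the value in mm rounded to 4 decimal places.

seg 1 [0°–76.1°] uniform, h=13: full span → s += 13 → s = 13.0000
seg 2 [76.1°–126°] dwell: s stays 13.0000
seg 3 [126°–251.5°] uniform, h=14: θ=225.8° here. β=99.8, B=125.5. 14·99.8/125.5 = 11.1331 → s = 24.1331

24.1331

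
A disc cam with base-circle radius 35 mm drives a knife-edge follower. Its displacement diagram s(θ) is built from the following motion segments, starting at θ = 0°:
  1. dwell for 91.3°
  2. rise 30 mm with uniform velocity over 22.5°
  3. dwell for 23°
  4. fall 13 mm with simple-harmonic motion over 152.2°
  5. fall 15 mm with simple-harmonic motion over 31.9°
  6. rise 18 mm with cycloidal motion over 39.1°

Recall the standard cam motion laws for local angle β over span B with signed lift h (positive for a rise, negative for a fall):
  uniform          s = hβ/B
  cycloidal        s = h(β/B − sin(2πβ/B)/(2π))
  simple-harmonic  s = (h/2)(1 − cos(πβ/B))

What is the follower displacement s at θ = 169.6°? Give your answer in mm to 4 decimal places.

seg 1 [0°–91.3°] dwell: s stays 0.0000
seg 2 [91.3°–113.8°] uniform, h=30: full span → s += 30 → s = 30.0000
seg 3 [113.8°–136.8°] dwell: s stays 30.0000
seg 4 [136.8°–289°] simple-harmonic, h=-13: θ=169.6° here. β=32.8, B=152.2. -13/2·(1 − cos(π·0.2155)) = -1.4337 → s = 28.5663

28.5663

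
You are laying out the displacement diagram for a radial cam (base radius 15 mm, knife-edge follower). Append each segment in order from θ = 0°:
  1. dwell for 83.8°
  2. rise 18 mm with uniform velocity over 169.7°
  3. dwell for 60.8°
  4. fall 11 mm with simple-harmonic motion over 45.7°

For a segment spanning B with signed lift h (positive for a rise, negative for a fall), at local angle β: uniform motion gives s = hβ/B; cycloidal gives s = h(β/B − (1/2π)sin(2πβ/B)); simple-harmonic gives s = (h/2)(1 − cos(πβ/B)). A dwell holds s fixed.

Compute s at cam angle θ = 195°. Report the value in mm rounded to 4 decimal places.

seg 1 [0°–83.8°] dwell: s stays 0.0000
seg 2 [83.8°–253.5°] uniform, h=18: θ=195° here. β=111.2, B=169.7. 18·111.2/169.7 = 11.7949 → s = 11.7949

11.7949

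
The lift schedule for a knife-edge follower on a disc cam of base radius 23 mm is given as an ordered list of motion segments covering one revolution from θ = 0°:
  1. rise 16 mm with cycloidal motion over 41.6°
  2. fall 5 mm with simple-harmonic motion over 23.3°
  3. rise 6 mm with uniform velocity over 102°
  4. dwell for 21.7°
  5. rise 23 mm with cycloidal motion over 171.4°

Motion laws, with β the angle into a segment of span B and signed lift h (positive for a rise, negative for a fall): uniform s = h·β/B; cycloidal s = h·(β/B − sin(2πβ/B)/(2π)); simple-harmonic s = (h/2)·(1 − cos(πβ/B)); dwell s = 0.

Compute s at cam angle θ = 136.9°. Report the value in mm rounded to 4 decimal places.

seg 1 [0°–41.6°] cycloidal, h=16: full span → s += 16 → s = 16.0000
seg 2 [41.6°–64.9°] simple-harmonic, h=-5: full span → s += -5 → s = 11.0000
seg 3 [64.9°–166.9°] uniform, h=6: θ=136.9° here. β=72, B=102. 6·72/102 = 4.2353 → s = 15.2353

15.2353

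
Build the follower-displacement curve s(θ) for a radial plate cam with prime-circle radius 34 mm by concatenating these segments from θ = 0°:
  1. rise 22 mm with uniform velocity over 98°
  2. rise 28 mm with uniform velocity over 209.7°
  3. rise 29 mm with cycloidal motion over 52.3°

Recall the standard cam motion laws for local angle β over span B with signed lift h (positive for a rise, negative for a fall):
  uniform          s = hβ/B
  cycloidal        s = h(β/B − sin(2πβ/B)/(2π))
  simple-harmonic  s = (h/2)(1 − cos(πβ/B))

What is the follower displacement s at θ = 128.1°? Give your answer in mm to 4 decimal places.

seg 1 [0°–98°] uniform, h=22: full span → s += 22 → s = 22.0000
seg 2 [98°–307.7°] uniform, h=28: θ=128.1° here. β=30.1, B=209.7. 28·30.1/209.7 = 4.0191 → s = 26.0191

26.0191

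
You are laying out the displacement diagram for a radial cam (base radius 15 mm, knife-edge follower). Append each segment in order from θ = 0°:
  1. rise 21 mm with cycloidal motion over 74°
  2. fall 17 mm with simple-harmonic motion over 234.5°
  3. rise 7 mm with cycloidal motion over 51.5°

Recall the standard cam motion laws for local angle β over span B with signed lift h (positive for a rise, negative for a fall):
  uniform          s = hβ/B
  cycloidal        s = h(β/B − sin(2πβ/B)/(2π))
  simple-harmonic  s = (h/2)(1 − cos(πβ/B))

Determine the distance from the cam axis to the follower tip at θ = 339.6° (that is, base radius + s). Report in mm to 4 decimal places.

seg 1 [0°–74°] cycloidal, h=21: full span → s += 21 → s = 21.0000
seg 2 [74°–308.5°] simple-harmonic, h=-17: full span → s += -17 → s = 4.0000
seg 3 [308.5°–360°] cycloidal, h=7: θ=339.6° here. β=31.1, B=51.5. 7·(0.6039 − sin(2π·0.6039)/(2π)) = 4.9038 → s = 8.9038
radial distance = base radius + s = 15 + 8.9038 = 23.9038

23.9038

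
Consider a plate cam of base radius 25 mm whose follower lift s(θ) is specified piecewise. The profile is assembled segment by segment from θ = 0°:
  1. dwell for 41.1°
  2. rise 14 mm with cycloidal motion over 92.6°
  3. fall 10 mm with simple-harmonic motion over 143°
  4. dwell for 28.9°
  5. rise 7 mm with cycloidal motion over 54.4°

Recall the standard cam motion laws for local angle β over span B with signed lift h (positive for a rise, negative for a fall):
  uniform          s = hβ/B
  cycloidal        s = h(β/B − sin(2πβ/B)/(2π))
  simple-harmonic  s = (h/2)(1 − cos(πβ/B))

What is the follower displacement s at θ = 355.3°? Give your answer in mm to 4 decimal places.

seg 1 [0°–41.1°] dwell: s stays 0.0000
seg 2 [41.1°–133.7°] cycloidal, h=14: full span → s += 14 → s = 14.0000
seg 3 [133.7°–276.7°] simple-harmonic, h=-10: full span → s += -10 → s = 4.0000
seg 4 [276.7°–305.6°] dwell: s stays 4.0000
seg 5 [305.6°–360°] cycloidal, h=7: θ=355.3° here. β=49.7, B=54.4. 7·(0.9136 − sin(2π·0.9136)/(2π)) = 6.9707 → s = 10.9707

10.9707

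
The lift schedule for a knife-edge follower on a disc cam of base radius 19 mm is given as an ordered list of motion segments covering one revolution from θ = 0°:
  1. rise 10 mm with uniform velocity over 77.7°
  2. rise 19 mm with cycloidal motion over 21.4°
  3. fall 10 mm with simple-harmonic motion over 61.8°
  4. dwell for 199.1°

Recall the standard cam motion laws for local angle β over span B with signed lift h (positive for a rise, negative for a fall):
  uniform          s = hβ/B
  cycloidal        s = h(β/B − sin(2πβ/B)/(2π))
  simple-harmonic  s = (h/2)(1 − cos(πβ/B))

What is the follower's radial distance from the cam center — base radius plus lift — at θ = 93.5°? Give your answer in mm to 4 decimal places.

seg 1 [0°–77.7°] uniform, h=10: full span → s += 10 → s = 10.0000
seg 2 [77.7°–99.1°] cycloidal, h=19: θ=93.5° here. β=15.8, B=21.4. 19·(0.7383 − sin(2π·0.7383)/(2π)) = 17.0438 → s = 27.0438
radial distance = base radius + s = 19 + 27.0438 = 46.0438

46.0438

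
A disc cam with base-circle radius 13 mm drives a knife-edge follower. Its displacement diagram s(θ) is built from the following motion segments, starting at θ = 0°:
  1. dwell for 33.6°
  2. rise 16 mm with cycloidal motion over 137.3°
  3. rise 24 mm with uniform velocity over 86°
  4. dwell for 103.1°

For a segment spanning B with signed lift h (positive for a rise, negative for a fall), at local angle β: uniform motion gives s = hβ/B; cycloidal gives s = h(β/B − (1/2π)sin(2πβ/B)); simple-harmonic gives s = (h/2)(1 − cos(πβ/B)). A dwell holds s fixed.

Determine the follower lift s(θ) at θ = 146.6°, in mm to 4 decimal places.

seg 1 [0°–33.6°] dwell: s stays 0.0000
seg 2 [33.6°–170.9°] cycloidal, h=16: θ=146.6° here. β=113, B=137.3. 16·(0.8230 − sin(2π·0.8230)/(2π)) = 15.4514 → s = 15.4514

15.4514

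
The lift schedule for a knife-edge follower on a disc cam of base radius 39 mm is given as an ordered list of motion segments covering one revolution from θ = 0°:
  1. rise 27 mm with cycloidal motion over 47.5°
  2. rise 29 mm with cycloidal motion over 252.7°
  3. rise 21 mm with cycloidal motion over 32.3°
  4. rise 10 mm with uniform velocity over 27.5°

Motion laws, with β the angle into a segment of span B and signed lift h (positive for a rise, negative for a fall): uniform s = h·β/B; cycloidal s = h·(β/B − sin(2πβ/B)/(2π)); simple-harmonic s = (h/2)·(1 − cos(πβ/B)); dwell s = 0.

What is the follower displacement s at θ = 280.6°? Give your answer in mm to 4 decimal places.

seg 1 [0°–47.5°] cycloidal, h=27: full span → s += 27 → s = 27.0000
seg 2 [47.5°–300.2°] cycloidal, h=29: θ=280.6° here. β=233.1, B=252.7. 29·(0.9224 − sin(2π·0.9224)/(2π)) = 28.9120 → s = 55.9120

55.9120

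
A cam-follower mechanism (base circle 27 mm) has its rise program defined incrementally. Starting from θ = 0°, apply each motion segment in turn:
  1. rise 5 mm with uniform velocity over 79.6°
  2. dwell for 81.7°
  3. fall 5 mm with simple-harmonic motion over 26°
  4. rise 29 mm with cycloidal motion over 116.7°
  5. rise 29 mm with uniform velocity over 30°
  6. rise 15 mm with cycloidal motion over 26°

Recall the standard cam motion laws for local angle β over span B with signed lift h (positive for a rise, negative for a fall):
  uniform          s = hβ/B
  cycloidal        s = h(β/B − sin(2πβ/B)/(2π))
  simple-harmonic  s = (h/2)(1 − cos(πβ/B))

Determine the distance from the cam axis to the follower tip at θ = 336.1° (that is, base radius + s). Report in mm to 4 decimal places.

seg 1 [0°–79.6°] uniform, h=5: full span → s += 5 → s = 5.0000
seg 2 [79.6°–161.3°] dwell: s stays 5.0000
seg 3 [161.3°–187.3°] simple-harmonic, h=-5: full span → s += -5 → s = 0.0000
seg 4 [187.3°–304°] cycloidal, h=29: full span → s += 29 → s = 29.0000
seg 5 [304°–334°] uniform, h=29: full span → s += 29 → s = 58.0000
seg 6 [334°–360°] cycloidal, h=15: θ=336.1° here. β=2.1, B=26. 15·(0.0808 − sin(2π·0.0808)/(2π)) = 0.0513 → s = 58.0513
radial distance = base radius + s = 27 + 58.0513 = 85.0513

85.0513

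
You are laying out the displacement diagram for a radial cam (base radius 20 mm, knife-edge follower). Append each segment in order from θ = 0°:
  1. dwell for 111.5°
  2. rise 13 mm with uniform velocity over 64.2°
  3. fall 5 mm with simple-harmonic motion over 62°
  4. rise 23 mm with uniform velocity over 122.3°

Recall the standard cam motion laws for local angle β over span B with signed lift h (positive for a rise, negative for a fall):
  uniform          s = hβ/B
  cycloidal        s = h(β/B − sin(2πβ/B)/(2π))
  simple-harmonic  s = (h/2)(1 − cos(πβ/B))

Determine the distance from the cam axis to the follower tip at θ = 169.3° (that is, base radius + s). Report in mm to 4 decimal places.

seg 1 [0°–111.5°] dwell: s stays 0.0000
seg 2 [111.5°–175.7°] uniform, h=13: θ=169.3° here. β=57.8, B=64.2. 13·57.8/64.2 = 11.7040 → s = 11.7040
radial distance = base radius + s = 20 + 11.7040 = 31.7040

31.7040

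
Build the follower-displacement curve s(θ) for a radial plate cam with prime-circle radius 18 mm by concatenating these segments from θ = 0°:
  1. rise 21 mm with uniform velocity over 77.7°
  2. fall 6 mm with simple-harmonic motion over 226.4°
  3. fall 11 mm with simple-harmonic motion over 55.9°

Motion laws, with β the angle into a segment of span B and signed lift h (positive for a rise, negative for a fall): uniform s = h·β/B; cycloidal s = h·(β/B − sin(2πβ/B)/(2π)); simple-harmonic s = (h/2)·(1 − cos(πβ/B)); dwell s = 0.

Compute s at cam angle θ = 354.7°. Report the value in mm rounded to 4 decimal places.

seg 1 [0°–77.7°] uniform, h=21: full span → s += 21 → s = 21.0000
seg 2 [77.7°–304.1°] simple-harmonic, h=-6: full span → s += -6 → s = 15.0000
seg 3 [304.1°–360°] simple-harmonic, h=-11: θ=354.7° here. β=50.6, B=55.9. -11/2·(1 − cos(π·0.9052)) = -10.7578 → s = 4.2422

4.2422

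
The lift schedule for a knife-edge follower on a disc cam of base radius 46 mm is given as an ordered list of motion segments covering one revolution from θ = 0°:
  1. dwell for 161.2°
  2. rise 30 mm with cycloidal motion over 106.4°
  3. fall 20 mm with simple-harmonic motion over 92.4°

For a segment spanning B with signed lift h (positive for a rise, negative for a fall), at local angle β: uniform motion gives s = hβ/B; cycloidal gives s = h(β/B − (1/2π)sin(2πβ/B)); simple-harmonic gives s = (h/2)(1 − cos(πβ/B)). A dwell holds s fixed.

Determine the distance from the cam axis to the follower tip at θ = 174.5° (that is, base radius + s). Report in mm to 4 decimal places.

seg 1 [0°–161.2°] dwell: s stays 0.0000
seg 2 [161.2°–267.6°] cycloidal, h=30: θ=174.5° here. β=13.3, B=106.4. 30·(0.1250 − sin(2π·0.1250)/(2π)) = 0.3738 → s = 0.3738
radial distance = base radius + s = 46 + 0.3738 = 46.3738

46.3738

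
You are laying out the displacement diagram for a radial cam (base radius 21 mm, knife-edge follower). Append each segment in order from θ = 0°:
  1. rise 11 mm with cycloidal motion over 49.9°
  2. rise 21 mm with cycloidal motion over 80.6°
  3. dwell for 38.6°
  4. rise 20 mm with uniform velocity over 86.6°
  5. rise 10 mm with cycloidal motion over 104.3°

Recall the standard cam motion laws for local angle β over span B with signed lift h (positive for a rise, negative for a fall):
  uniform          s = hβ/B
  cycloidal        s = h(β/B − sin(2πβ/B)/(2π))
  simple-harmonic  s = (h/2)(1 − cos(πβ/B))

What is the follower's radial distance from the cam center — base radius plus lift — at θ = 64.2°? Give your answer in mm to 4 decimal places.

seg 1 [0°–49.9°] cycloidal, h=11: full span → s += 11 → s = 11.0000
seg 2 [49.9°–130.5°] cycloidal, h=21: θ=64.2° here. β=14.3, B=80.6. 21·(0.1774 − sin(2π·0.1774)/(2π)) = 0.7251 → s = 11.7251
radial distance = base radius + s = 21 + 11.7251 = 32.7251

32.7251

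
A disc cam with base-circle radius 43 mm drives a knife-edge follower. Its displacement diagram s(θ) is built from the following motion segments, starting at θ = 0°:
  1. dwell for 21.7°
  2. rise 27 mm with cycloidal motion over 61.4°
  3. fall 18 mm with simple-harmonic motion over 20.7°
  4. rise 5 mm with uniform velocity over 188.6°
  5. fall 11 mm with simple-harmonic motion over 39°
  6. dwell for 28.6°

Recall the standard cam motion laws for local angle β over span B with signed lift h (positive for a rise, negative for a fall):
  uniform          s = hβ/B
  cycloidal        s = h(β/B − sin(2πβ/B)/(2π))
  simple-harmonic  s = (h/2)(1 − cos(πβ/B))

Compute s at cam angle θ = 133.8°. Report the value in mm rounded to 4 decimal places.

seg 1 [0°–21.7°] dwell: s stays 0.0000
seg 2 [21.7°–83.1°] cycloidal, h=27: full span → s += 27 → s = 27.0000
seg 3 [83.1°–103.8°] simple-harmonic, h=-18: full span → s += -18 → s = 9.0000
seg 4 [103.8°–292.4°] uniform, h=5: θ=133.8° here. β=30, B=188.6. 5·30/188.6 = 0.7953 → s = 9.7953

9.7953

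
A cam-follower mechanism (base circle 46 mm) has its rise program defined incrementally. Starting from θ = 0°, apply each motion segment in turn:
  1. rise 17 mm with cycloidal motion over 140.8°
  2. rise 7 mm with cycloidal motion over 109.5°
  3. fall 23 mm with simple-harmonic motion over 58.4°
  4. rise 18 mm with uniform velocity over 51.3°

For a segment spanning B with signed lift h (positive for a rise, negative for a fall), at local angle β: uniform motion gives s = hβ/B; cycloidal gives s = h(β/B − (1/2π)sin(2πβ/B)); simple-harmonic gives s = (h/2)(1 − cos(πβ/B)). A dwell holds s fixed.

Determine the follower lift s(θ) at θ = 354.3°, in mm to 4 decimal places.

seg 1 [0°–140.8°] cycloidal, h=17: full span → s += 17 → s = 17.0000
seg 2 [140.8°–250.3°] cycloidal, h=7: full span → s += 7 → s = 24.0000
seg 3 [250.3°–308.7°] simple-harmonic, h=-23: full span → s += -23 → s = 1.0000
seg 4 [308.7°–360°] uniform, h=18: θ=354.3° here. β=45.6, B=51.3. 18·45.6/51.3 = 16.0000 → s = 17.0000

17.0000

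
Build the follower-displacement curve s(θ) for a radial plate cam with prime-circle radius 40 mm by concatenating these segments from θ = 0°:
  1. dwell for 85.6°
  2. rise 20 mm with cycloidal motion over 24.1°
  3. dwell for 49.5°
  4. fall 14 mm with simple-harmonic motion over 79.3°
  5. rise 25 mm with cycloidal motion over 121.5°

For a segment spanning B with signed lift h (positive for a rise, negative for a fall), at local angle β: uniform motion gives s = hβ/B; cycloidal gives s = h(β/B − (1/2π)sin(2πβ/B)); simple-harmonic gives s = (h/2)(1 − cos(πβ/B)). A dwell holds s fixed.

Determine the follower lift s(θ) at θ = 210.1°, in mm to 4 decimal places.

seg 1 [0°–85.6°] dwell: s stays 0.0000
seg 2 [85.6°–109.7°] cycloidal, h=20: full span → s += 20 → s = 20.0000
seg 3 [109.7°–159.2°] dwell: s stays 20.0000
seg 4 [159.2°–238.5°] simple-harmonic, h=-14: θ=210.1° here. β=50.9, B=79.3. -14/2·(1 − cos(π·0.6419)) = -10.0175 → s = 9.9825

9.9825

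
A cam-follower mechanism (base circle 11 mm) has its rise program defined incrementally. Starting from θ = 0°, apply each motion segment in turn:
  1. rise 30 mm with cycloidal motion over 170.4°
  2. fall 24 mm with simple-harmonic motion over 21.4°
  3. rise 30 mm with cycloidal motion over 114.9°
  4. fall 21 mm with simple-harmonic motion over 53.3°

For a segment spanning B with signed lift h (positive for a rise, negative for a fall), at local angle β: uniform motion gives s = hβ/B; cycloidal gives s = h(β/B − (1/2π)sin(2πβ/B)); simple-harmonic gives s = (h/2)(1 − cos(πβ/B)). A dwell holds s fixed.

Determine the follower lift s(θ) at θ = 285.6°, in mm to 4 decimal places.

seg 1 [0°–170.4°] cycloidal, h=30: full span → s += 30 → s = 30.0000
seg 2 [170.4°–191.8°] simple-harmonic, h=-24: full span → s += -24 → s = 6.0000
seg 3 [191.8°–306.7°] cycloidal, h=30: θ=285.6° here. β=93.8, B=114.9. 30·(0.8164 − sin(2π·0.8164)/(2π)) = 28.8564 → s = 34.8564

34.8564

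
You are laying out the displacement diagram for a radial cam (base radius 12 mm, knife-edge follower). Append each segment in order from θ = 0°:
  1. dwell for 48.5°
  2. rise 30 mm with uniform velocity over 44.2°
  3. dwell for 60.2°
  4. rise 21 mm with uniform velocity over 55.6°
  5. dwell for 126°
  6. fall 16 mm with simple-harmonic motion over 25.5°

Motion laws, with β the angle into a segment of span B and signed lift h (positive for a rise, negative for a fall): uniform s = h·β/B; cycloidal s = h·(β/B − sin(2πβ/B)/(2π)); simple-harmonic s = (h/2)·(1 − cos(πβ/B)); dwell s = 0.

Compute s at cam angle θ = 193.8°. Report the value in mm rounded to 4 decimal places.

seg 1 [0°–48.5°] dwell: s stays 0.0000
seg 2 [48.5°–92.7°] uniform, h=30: full span → s += 30 → s = 30.0000
seg 3 [92.7°–152.9°] dwell: s stays 30.0000
seg 4 [152.9°–208.5°] uniform, h=21: θ=193.8° here. β=40.9, B=55.6. 21·40.9/55.6 = 15.4478 → s = 45.4478

45.4478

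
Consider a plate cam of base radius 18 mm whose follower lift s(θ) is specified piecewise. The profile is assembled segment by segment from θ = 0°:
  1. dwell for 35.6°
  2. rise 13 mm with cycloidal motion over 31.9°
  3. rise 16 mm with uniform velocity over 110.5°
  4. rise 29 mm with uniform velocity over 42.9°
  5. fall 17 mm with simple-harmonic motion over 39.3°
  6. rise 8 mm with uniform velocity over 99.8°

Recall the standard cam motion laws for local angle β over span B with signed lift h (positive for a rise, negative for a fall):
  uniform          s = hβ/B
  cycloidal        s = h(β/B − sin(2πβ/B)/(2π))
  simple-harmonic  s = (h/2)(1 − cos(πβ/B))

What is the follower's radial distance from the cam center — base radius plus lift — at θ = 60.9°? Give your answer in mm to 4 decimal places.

seg 1 [0°–35.6°] dwell: s stays 0.0000
seg 2 [35.6°–67.5°] cycloidal, h=13: θ=60.9° here. β=25.3, B=31.9. 13·(0.7931 − sin(2π·0.7931)/(2π)) = 12.3039 → s = 12.3039
radial distance = base radius + s = 18 + 12.3039 = 30.3039

30.3039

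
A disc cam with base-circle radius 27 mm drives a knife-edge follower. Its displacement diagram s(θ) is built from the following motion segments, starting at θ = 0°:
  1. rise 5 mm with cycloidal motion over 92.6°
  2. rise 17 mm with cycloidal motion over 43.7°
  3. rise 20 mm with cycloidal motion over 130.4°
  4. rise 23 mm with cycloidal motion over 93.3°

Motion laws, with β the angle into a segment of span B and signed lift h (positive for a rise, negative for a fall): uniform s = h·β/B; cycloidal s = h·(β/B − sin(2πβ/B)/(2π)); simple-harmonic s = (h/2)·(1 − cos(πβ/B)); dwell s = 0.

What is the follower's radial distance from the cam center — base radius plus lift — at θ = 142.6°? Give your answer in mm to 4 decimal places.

seg 1 [0°–92.6°] cycloidal, h=5: full span → s += 5 → s = 5.0000
seg 2 [92.6°–136.3°] cycloidal, h=17: full span → s += 17 → s = 22.0000
seg 3 [136.3°–266.7°] cycloidal, h=20: θ=142.6° here. β=6.3, B=130.4. 20·(0.0483 − sin(2π·0.0483)/(2π)) = 0.0148 → s = 22.0148
radial distance = base radius + s = 27 + 22.0148 = 49.0148

49.0148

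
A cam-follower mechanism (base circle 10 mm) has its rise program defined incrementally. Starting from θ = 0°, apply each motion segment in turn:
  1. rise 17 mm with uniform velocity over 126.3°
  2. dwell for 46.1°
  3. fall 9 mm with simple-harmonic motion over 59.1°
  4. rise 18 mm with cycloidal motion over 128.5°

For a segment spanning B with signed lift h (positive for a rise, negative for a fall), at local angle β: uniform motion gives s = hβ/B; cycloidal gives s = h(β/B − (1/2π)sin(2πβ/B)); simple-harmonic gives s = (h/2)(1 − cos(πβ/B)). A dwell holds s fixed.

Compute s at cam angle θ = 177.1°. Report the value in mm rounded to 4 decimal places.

seg 1 [0°–126.3°] uniform, h=17: full span → s += 17 → s = 17.0000
seg 2 [126.3°–172.4°] dwell: s stays 17.0000
seg 3 [172.4°–231.5°] simple-harmonic, h=-9: θ=177.1° here. β=4.7, B=59.1. -9/2·(1 − cos(π·0.0795)) = -0.1397 → s = 16.8603

16.8603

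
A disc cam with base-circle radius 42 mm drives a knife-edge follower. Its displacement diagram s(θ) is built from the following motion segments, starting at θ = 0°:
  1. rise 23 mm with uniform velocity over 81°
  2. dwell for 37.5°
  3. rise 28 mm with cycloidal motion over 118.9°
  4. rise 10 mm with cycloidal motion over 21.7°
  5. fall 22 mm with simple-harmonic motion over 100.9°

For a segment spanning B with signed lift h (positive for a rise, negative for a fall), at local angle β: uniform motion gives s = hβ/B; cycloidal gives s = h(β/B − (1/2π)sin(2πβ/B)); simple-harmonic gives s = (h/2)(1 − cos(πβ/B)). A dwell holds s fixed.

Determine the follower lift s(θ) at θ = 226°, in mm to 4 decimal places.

seg 1 [0°–81°] uniform, h=23: full span → s += 23 → s = 23.0000
seg 2 [81°–118.5°] dwell: s stays 23.0000
seg 3 [118.5°–237.4°] cycloidal, h=28: θ=226° here. β=107.5, B=118.9. 28·(0.9041 − sin(2π·0.9041)/(2π)) = 27.8405 → s = 50.8405

50.8405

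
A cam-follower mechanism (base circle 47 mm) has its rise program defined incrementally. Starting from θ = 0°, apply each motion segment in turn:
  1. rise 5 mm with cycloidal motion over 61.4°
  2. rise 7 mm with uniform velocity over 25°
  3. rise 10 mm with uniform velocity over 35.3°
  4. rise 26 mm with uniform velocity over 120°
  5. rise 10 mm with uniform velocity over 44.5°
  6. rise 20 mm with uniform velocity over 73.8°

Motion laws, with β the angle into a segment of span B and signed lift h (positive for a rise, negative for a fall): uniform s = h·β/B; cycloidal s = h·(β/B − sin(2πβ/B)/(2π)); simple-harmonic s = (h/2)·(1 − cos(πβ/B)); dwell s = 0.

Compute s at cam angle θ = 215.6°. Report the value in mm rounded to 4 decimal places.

seg 1 [0°–61.4°] cycloidal, h=5: full span → s += 5 → s = 5.0000
seg 2 [61.4°–86.4°] uniform, h=7: full span → s += 7 → s = 12.0000
seg 3 [86.4°–121.7°] uniform, h=10: full span → s += 10 → s = 22.0000
seg 4 [121.7°–241.7°] uniform, h=26: θ=215.6° here. β=93.9, B=120. 26·93.9/120 = 20.3450 → s = 42.3450

42.3450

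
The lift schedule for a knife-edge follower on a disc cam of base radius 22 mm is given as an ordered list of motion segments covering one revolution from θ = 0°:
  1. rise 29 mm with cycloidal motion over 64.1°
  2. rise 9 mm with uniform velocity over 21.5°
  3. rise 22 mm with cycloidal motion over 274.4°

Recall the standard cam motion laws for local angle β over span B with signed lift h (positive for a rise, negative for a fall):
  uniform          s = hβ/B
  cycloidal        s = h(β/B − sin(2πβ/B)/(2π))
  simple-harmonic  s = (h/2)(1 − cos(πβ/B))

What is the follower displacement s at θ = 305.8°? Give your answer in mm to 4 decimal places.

seg 1 [0°–64.1°] cycloidal, h=29: full span → s += 29 → s = 29.0000
seg 2 [64.1°–85.6°] uniform, h=9: full span → s += 9 → s = 38.0000
seg 3 [85.6°–360°] cycloidal, h=22: θ=305.8° here. β=220.2, B=274.4. 22·(0.8025 − sin(2π·0.8025)/(2π)) = 20.9673 → s = 58.9673

58.9673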